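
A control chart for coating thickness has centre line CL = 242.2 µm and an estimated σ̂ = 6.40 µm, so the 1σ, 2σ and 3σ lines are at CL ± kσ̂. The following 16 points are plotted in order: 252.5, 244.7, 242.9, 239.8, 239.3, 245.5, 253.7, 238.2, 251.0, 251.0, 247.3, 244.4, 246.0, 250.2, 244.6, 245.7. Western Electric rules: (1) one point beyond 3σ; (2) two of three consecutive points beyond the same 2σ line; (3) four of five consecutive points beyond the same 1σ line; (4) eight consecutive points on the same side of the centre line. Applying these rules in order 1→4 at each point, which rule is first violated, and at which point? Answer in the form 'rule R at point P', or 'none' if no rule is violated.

Zone of each point (C = within 1σ̂, B = 1σ̂–2σ̂, A = 2σ̂–3σ̂, * = beyond 3σ̂; sign = side of CL): 1:+B, 2:+C, 3:+C, 4:-C, 5:-C, 6:+C, 7:+B, 8:-C, 9:+B, 10:+B, 11:+C, 12:+C, 13:+C, 14:+B, 15:+C, 16:+C
Rule 4 (eight consecutive points on the same side of the centre line) is satisfied at point 16.

rule 4 at point 16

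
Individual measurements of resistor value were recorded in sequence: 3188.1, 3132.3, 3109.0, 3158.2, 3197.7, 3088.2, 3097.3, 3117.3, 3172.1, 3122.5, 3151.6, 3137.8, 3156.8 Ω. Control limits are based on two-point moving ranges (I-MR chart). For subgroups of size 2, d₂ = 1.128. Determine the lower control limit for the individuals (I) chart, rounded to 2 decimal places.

3035.92

X̄ = (3188.1 + 3132.3 + 3109.0 + 3158.2 + 3197.7 + 3088.2 + 3097.3 + 3117.3 + 3172.1 + 3122.5 + 3151.6 + 3137.8 + 3156.8) / 13 = 3140.6846
Moving ranges: 55.8, 23.3, 49.2, 39.5, 109.5, 9.1, 20.0, 54.8, 49.6, 29.1, 13.8, 19.0; M̄R̄ = 472.7000 / 12 = 39.3917
LCL = X̄ − 3·M̄R̄/d₂ = 3140.6846 − 3 × 39.3917 / 1.128 = 3035.9195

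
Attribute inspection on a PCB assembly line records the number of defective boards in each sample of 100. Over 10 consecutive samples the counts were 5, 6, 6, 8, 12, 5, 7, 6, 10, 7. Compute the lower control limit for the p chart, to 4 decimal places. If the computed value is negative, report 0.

0.0000

p̄ = Σdᵢ / (k·n) = 72 / (10 × 100) = 0.07200
LCL = p̄ − 3·√(p̄(1−p̄)/n) = 0.07200 − 3 × 0.02585 = -0.00555 → 0 (negative, so LCL = 0)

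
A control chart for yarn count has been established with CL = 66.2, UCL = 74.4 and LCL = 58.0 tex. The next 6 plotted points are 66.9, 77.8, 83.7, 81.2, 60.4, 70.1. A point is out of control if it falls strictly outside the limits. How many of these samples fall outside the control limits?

Compare each point to [58.0, 74.4]: sample 2 = 77.8 > UCL; sample 3 = 83.7 > UCL; sample 4 = 81.2 > UCL.

3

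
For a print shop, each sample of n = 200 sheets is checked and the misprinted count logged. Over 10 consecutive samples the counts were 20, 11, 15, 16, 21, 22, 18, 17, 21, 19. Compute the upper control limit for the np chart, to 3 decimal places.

30.142

p̄ = Σdᵢ / (k·n) = 180 / (10 × 200) = 0.09000
UCL = np̄ + 3·√(np̄(1−p̄)) = 18.0000 + 3 × √(18.0000×0.91000) = 18.0000 + 3 × 4.0472 = 30.1417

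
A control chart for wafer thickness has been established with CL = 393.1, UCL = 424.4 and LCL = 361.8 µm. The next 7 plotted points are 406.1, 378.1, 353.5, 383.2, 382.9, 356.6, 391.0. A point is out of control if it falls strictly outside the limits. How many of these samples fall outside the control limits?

2

Compare each point to [361.8, 424.4]: sample 3 = 353.5 < LCL; sample 6 = 356.6 < LCL.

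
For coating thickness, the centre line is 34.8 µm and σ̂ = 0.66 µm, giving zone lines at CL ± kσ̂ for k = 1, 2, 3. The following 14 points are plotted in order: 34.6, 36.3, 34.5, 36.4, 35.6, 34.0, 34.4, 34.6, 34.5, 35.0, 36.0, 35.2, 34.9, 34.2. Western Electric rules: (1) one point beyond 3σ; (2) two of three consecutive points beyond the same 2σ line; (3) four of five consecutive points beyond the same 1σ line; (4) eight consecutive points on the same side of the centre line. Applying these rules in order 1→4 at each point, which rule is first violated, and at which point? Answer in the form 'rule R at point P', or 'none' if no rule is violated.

rule 2 at point 4

Zone of each point (C = within 1σ̂, B = 1σ̂–2σ̂, A = 2σ̂–3σ̂, * = beyond 3σ̂; sign = side of CL): 1:-C, 2:+A, 3:-C, 4:+A, 5:+B, 6:-B, 7:-C, 8:-C, 9:-C, 10:+C, 11:+B, 12:+C, 13:+C, 14:-C
Rule 2 (two of three consecutive points beyond the same 2σ limit) is satisfied at point 4.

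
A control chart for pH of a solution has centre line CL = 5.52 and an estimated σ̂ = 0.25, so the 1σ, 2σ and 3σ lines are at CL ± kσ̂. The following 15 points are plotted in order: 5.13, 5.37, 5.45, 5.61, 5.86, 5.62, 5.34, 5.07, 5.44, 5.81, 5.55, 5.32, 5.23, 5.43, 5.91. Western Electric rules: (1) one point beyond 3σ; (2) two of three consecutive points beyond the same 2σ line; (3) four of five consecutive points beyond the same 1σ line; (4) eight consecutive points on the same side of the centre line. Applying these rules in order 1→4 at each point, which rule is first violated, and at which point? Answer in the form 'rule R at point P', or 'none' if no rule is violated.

Zone of each point (C = within 1σ̂, B = 1σ̂–2σ̂, A = 2σ̂–3σ̂, * = beyond 3σ̂; sign = side of CL): 1:-B, 2:-C, 3:-C, 4:+C, 5:+B, 6:+C, 7:-C, 8:-B, 9:-C, 10:+B, 11:+C, 12:-C, 13:-B, 14:-C, 15:+B
No rule fires across all 15 points.

none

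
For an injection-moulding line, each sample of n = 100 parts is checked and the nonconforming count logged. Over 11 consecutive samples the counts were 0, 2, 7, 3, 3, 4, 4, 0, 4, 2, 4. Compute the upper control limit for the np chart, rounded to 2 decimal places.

p̄ = Σdᵢ / (k·n) = 33 / (11 × 100) = 0.03000
UCL = np̄ + 3·√(np̄(1−p̄)) = 3.0000 + 3 × √(3.0000×0.97000) = 3.0000 + 3 × 1.7059 = 8.1176

8.12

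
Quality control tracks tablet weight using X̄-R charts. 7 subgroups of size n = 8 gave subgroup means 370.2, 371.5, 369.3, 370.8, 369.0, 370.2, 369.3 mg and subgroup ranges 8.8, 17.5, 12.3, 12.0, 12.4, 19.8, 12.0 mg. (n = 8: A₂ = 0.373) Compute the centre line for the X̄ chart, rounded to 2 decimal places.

370.04

X̄̄ = (370.2 + 371.5 + 369.3 + 370.8 + 369.0 + 370.2 + 369.3) / 7 = 2590.3000 / 7 = 370.0429
CL = X̄̄ = 370.0429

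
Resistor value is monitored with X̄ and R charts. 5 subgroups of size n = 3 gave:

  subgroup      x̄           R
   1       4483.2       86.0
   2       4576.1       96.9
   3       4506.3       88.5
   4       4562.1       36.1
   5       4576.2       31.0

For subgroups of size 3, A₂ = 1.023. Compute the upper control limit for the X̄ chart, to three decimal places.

4610.037

X̄̄ = (4483.2 + 4576.1 + 4506.3 + 4562.1 + 4576.2) / 5 = 22703.9000 / 5 = 4540.7800
R̄ = (86.0 + 96.9 + 88.5 + 36.1 + 31.0) / 5 = 338.5000 / 5 = 67.7000
UCL = X̄̄ + A₂·R̄ = 4540.7800 + 1.023 × 67.7000 = 4610.0371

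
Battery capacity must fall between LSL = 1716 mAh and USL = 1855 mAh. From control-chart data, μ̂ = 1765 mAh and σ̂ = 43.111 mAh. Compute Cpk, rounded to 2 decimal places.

0.38

Cpu = (USL − μ̂) / (3σ̂) = (1855 − 1765) / (3 × 43.111) = 0.6959; Cpl = (μ̂ − LSL) / (3σ̂) = (1765 − 1716) / (3 × 43.111) = 0.3789; Cpk = min(Cpu, Cpl) = 0.3789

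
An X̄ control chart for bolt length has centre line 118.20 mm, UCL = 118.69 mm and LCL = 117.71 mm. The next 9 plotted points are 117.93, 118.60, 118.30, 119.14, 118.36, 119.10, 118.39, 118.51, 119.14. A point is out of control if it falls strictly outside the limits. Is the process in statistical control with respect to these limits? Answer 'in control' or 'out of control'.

Compare each point to [117.71, 118.69]: sample 4 = 119.14 > UCL; sample 6 = 119.10 > UCL; sample 9 = 119.14 > UCL.

out of control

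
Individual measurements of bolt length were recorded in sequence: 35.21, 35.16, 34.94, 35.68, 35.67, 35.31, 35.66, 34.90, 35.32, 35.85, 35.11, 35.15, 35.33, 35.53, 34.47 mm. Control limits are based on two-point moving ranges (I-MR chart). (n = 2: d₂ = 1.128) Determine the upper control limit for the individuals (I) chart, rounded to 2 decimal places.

X̄ = (35.21 + 35.16 + 34.94 + 35.68 + 35.67 + 35.31 + 35.66 + 34.90 + 35.32 + 35.85 + 35.11 + 35.15 + 35.33 + 35.53 + 34.47) / 15 = 35.2860
Moving ranges: 0.05, 0.22, 0.74, 0.01, 0.36, 0.35, 0.76, 0.42, 0.53, 0.74, 0.04, 0.18, 0.20, 1.06; M̄R̄ = 5.6600 / 14 = 0.4043
UCL = X̄ + 3·M̄R̄/d₂ = 35.2860 + 3 × 0.4043 / 1.128 = 36.3612

36.36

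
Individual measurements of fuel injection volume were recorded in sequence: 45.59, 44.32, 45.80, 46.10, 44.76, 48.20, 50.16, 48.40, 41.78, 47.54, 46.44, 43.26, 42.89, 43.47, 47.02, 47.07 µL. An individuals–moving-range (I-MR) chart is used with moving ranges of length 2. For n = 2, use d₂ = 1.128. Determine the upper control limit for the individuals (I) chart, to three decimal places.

X̄ = (45.59 + 44.32 + 45.80 + 46.10 + 44.76 + 48.20 + 50.16 + 48.40 + 41.78 + 47.54 + 46.44 + 43.26 + 42.89 + 43.47 + 47.02 + 47.07) / 16 = 45.8000
Moving ranges: 1.27, 1.48, 0.30, 1.34, 3.44, 1.96, 1.76, 6.62, 5.76, 1.10, 3.18, 0.37, 0.58, 3.55, 0.05; M̄R̄ = 32.7600 / 15 = 2.1840
UCL = X̄ + 3·M̄R̄/d₂ = 45.8000 + 3 × 2.1840 / 1.128 = 51.6085

51.609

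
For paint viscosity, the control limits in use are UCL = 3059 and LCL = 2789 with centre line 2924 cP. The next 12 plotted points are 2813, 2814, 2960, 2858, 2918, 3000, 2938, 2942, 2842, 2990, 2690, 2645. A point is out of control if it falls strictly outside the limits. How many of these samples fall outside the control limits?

2

Compare each point to [2789, 3059]: sample 11 = 2690 < LCL; sample 12 = 2645 < LCL.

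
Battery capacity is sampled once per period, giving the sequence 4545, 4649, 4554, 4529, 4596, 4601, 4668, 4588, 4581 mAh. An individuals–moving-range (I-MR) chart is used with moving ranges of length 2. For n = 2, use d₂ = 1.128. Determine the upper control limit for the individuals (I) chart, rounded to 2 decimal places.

X̄ = (4545 + 4649 + 4554 + 4529 + 4596 + 4601 + 4668 + 4588 + 4581) / 9 = 4590.1111
Moving ranges: 104, 95, 25, 67, 5, 67, 80, 7; M̄R̄ = 450.0000 / 8 = 56.2500
UCL = X̄ + 3·M̄R̄/d₂ = 4590.1111 + 3 × 56.2500 / 1.128 = 4739.7122

4739.71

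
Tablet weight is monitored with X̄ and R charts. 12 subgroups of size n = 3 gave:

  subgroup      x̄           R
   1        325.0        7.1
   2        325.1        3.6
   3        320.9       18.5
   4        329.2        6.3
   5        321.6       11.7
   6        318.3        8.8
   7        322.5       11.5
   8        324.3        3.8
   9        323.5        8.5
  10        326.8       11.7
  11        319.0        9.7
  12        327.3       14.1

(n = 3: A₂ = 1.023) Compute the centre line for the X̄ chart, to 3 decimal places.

X̄̄ = (325.0 + 325.1 + 320.9 + 329.2 + 321.6 + 318.3 + 322.5 + 324.3 + 323.5 + 326.8 + 319.0 + 327.3) / 12 = 3883.5000 / 12 = 323.6250
CL = X̄̄ = 323.6250

323.625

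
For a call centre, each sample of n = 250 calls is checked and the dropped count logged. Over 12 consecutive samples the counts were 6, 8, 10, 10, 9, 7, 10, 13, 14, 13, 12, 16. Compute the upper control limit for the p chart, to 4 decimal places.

0.0810

p̄ = Σdᵢ / (k·n) = 128 / (12 × 250) = 0.04267
UCL = p̄ + 3·√(p̄(1−p̄)/n) = 0.04267 + 3 × √(0.04267×0.95733/250) = 0.04267 + 3 × 0.01278 = 0.08101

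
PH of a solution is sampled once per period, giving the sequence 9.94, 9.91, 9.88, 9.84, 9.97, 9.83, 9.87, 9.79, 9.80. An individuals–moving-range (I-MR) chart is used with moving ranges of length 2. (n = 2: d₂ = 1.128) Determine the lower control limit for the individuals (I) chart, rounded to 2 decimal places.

X̄ = (9.94 + 9.91 + 9.88 + 9.84 + 9.97 + 9.83 + 9.87 + 9.79 + 9.80) / 9 = 9.8700
Moving ranges: 0.03, 0.03, 0.04, 0.13, 0.14, 0.04, 0.08, 0.01; M̄R̄ = 0.5000 / 8 = 0.0625
LCL = X̄ − 3·M̄R̄/d₂ = 9.8700 − 3 × 0.0625 / 1.128 = 9.7038

9.70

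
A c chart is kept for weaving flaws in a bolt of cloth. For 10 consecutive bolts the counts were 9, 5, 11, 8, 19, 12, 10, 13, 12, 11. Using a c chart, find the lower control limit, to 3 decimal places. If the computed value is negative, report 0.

1.050

c̄ = (9 + 5 + 11 + 8 + 19 + 12 + 10 + 13 + 12 + 11) / 10 = 110 / 10 = 11.0000
LCL = c̄ − 3√c̄ = 11.0000 − 3 × 3.3166 = 1.0501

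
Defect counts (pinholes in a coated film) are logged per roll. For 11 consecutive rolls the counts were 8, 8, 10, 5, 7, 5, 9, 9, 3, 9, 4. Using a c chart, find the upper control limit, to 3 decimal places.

14.937

c̄ = (8 + 8 + 10 + 5 + 7 + 5 + 9 + 9 + 3 + 9 + 4) / 11 = 77 / 11 = 7.0000
UCL = c̄ + 3√c̄ = 7.0000 + 3 × √7.0000 = 7.0000 + 3 × 2.6458 = 14.9373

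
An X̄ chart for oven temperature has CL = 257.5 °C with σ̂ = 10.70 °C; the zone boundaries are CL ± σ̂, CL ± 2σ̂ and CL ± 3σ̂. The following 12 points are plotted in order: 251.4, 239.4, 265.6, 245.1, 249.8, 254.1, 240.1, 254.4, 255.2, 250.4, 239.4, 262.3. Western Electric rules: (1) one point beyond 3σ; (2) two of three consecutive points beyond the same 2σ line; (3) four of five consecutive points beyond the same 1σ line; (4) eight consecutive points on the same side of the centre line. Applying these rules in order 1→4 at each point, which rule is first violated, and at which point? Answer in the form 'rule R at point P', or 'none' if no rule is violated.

Zone of each point (C = within 1σ̂, B = 1σ̂–2σ̂, A = 2σ̂–3σ̂, * = beyond 3σ̂; sign = side of CL): 1:-C, 2:-B, 3:+C, 4:-B, 5:-C, 6:-C, 7:-B, 8:-C, 9:-C, 10:-C, 11:-B, 12:+C
Rule 4 (eight consecutive points on the same side of the centre line) is satisfied at point 11.

rule 4 at point 11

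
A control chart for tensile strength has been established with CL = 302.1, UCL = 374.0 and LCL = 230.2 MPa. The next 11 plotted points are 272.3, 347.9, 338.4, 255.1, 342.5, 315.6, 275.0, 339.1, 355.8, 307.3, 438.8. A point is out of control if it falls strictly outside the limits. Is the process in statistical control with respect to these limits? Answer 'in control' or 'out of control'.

Compare each point to [230.2, 374.0]: sample 11 = 438.8 > UCL.

out of control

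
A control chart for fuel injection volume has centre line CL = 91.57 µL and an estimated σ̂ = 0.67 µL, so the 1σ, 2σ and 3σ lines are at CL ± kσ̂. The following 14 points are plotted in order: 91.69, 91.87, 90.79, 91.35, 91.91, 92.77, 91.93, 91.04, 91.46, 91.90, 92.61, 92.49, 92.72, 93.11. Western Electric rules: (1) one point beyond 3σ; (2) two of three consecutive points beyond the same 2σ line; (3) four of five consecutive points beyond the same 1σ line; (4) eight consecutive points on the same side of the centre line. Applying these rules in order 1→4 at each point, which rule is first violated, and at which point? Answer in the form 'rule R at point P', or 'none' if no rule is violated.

Zone of each point (C = within 1σ̂, B = 1σ̂–2σ̂, A = 2σ̂–3σ̂, * = beyond 3σ̂; sign = side of CL): 1:+C, 2:+C, 3:-B, 4:-C, 5:+C, 6:+B, 7:+C, 8:-C, 9:-C, 10:+C, 11:+B, 12:+B, 13:+B, 14:+A
Rule 3 (four of five consecutive points beyond the same 1σ limit) is satisfied at point 14.

rule 3 at point 14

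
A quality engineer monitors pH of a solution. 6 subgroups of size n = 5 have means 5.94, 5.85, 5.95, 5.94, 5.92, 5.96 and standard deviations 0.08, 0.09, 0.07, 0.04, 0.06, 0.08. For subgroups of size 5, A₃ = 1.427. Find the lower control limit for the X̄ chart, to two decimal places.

X̄̄ = (5.94 + 5.85 + 5.95 + 5.94 + 5.92 + 5.96) / 6 = 5.9267
s̄ = (0.08 + 0.09 + 0.07 + 0.04 + 0.06 + 0.08) / 6 = 0.0700
LCL = X̄̄ − A₃·s̄ = 5.9267 − 1.427 × 0.0700 = 5.8268

5.83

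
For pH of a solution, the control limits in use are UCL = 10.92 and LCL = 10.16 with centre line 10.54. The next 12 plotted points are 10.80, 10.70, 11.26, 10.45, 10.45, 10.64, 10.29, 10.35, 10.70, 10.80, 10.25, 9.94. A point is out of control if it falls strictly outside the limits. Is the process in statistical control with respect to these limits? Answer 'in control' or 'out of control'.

Compare each point to [10.16, 10.92]: sample 3 = 11.26 > UCL; sample 12 = 9.94 < LCL.

out of control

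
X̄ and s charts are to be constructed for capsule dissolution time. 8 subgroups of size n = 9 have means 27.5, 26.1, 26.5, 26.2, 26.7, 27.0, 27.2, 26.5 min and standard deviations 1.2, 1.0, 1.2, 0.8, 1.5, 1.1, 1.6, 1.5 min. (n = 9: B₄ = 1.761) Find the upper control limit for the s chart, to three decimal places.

s̄ = (1.2 + 1.0 + 1.2 + 0.8 + 1.5 + 1.1 + 1.6 + 1.5) / 8 = 1.2375
UCL_s = B₄·s̄ = 1.761 × 1.2375 = 2.1792

2.179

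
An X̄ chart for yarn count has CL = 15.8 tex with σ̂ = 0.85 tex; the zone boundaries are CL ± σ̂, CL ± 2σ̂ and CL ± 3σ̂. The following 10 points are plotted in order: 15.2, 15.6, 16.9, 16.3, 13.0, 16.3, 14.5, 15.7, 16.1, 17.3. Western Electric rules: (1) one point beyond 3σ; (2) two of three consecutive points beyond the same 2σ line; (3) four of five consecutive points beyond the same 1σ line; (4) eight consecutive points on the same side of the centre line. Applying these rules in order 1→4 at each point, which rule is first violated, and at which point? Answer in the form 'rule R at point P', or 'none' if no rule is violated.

rule 1 at point 5

Zone of each point (C = within 1σ̂, B = 1σ̂–2σ̂, A = 2σ̂–3σ̂, * = beyond 3σ̂; sign = side of CL): 1:-C, 2:-C, 3:+B, 4:+C, 5:-*, 6:+C, 7:-B, 8:-C, 9:+C, 10:+B
Rule 1 (one point beyond the 3σ limits) is satisfied at point 5.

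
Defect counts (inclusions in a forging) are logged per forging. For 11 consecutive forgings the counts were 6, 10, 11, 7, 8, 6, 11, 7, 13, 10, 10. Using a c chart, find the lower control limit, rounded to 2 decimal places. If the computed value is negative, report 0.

c̄ = (6 + 10 + 11 + 7 + 8 + 6 + 11 + 7 + 13 + 10 + 10) / 11 = 99 / 11 = 9.0000
LCL = c̄ − 3√c̄ = 9.0000 − 3 × 3.0000 = 0.0000

0.00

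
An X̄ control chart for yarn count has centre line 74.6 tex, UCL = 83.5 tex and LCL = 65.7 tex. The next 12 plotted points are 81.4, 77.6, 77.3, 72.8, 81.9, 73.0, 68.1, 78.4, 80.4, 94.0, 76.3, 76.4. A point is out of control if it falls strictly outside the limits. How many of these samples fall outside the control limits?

Compare each point to [65.7, 83.5]: sample 10 = 94.0 > UCL.

1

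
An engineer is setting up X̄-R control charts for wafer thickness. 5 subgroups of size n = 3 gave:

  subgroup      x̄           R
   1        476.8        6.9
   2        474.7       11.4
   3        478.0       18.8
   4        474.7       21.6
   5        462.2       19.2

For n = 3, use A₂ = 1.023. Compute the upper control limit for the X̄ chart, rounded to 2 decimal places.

489.22

X̄̄ = (476.8 + 474.7 + 478.0 + 474.7 + 462.2) / 5 = 2366.4000 / 5 = 473.2800
R̄ = (6.9 + 11.4 + 18.8 + 21.6 + 19.2) / 5 = 77.9000 / 5 = 15.5800
UCL = X̄̄ + A₂·R̄ = 473.2800 + 1.023 × 15.5800 = 489.2183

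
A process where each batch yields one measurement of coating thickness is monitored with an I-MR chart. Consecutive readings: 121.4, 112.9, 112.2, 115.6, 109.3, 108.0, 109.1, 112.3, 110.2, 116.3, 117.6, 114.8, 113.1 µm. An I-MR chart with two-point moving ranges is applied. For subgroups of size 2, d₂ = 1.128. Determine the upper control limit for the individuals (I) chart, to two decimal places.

121.83

X̄ = (121.4 + 112.9 + 112.2 + 115.6 + 109.3 + 108.0 + 109.1 + 112.3 + 110.2 + 116.3 + 117.6 + 114.8 + 113.1) / 13 = 113.2923
Moving ranges: 8.5, 0.7, 3.4, 6.3, 1.3, 1.1, 3.2, 2.1, 6.1, 1.3, 2.8, 1.7; M̄R̄ = 38.5000 / 12 = 3.2083
UCL = X̄ + 3·M̄R̄/d₂ = 113.2923 + 3 × 3.2083 / 1.128 = 121.8251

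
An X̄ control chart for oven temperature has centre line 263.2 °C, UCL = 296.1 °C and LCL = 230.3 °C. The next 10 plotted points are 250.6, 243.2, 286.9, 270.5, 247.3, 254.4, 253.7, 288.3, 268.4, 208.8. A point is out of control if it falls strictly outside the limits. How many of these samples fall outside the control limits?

Compare each point to [230.3, 296.1]: sample 10 = 208.8 < LCL.

1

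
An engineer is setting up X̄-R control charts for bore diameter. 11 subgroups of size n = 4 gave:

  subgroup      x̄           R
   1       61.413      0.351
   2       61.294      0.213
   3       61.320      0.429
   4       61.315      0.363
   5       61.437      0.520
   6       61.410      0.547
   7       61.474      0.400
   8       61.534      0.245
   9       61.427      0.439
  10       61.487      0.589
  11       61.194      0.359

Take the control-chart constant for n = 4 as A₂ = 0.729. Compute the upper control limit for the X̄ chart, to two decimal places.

61.69

X̄̄ = (61.413 + 61.294 + 61.320 + 61.315 + 61.437 + 61.410 + 61.474 + 61.534 + 61.427 + 61.487 + 61.194) / 11 = 675.3050 / 11 = 61.3914
R̄ = (0.351 + 0.213 + 0.429 + 0.363 + 0.520 + 0.547 + 0.400 + 0.245 + 0.439 + 0.589 + 0.359) / 11 = 4.4550 / 11 = 0.4050
UCL = X̄̄ + A₂·R̄ = 61.3914 + 0.729 × 0.4050 = 61.6866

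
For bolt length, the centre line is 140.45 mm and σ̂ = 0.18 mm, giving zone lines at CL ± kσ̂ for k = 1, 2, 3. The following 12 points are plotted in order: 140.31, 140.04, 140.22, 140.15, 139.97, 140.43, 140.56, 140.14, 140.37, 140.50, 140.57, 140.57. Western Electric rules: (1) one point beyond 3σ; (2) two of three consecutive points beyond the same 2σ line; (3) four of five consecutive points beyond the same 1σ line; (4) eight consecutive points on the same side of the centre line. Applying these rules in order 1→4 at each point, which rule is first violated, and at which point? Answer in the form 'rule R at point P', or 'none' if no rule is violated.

Zone of each point (C = within 1σ̂, B = 1σ̂–2σ̂, A = 2σ̂–3σ̂, * = beyond 3σ̂; sign = side of CL): 1:-C, 2:-A, 3:-B, 4:-B, 5:-A, 6:-C, 7:+C, 8:-B, 9:-C, 10:+C, 11:+C, 12:+C
Rule 3 (four of five consecutive points beyond the same 1σ limit) is satisfied at point 5.

rule 3 at point 5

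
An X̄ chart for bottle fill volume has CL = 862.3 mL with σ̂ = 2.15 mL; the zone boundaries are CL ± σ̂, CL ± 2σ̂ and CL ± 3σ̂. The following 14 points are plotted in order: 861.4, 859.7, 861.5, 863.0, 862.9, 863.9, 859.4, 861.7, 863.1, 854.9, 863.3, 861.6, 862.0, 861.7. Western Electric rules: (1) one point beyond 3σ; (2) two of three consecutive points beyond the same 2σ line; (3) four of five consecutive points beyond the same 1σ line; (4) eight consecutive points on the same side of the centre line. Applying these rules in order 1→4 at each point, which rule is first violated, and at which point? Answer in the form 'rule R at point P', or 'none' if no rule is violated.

rule 1 at point 10

Zone of each point (C = within 1σ̂, B = 1σ̂–2σ̂, A = 2σ̂–3σ̂, * = beyond 3σ̂; sign = side of CL): 1:-C, 2:-B, 3:-C, 4:+C, 5:+C, 6:+C, 7:-B, 8:-C, 9:+C, 10:-*, 11:+C, 12:-C, 13:-C, 14:-C
Rule 1 (one point beyond the 3σ limits) is satisfied at point 10.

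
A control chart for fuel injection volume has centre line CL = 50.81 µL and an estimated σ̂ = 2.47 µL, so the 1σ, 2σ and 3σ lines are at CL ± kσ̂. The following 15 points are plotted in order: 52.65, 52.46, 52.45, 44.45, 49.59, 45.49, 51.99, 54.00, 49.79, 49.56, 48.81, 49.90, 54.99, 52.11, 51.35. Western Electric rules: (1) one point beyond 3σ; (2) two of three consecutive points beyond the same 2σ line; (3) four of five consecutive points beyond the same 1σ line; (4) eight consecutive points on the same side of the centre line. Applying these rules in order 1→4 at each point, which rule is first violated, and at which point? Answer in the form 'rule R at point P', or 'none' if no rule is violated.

Zone of each point (C = within 1σ̂, B = 1σ̂–2σ̂, A = 2σ̂–3σ̂, * = beyond 3σ̂; sign = side of CL): 1:+C, 2:+C, 3:+C, 4:-A, 5:-C, 6:-A, 7:+C, 8:+B, 9:-C, 10:-C, 11:-C, 12:-C, 13:+B, 14:+C, 15:+C
Rule 2 (two of three consecutive points beyond the same 2σ limit) is satisfied at point 6.

rule 2 at point 6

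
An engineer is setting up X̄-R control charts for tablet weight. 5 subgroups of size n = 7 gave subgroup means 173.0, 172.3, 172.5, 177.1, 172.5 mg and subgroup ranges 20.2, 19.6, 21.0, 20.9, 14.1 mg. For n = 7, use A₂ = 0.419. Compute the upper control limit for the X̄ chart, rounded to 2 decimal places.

181.51

X̄̄ = (173.0 + 172.3 + 172.5 + 177.1 + 172.5) / 5 = 867.4000 / 5 = 173.4800
R̄ = (20.2 + 19.6 + 21.0 + 20.9 + 14.1) / 5 = 95.8000 / 5 = 19.1600
UCL = X̄̄ + A₂·R̄ = 173.4800 + 0.419 × 19.1600 = 181.5080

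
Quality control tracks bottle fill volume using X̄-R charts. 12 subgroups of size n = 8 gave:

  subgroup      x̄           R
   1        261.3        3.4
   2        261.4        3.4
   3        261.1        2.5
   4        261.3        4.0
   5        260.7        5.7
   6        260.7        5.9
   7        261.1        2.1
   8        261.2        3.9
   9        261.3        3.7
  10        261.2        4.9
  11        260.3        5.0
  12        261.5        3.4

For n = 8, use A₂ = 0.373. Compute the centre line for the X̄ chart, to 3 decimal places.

X̄̄ = (261.3 + 261.4 + 261.1 + 261.3 + 260.7 + 260.7 + 261.1 + 261.2 + 261.3 + 261.2 + 260.3 + 261.5) / 12 = 3133.1000 / 12 = 261.0917
CL = X̄̄ = 261.0917

261.092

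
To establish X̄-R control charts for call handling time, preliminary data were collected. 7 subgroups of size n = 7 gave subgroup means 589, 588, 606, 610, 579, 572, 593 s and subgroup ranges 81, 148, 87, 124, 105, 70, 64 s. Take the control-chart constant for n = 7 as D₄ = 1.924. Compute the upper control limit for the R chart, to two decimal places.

R̄ = (81 + 148 + 87 + 124 + 105 + 70 + 64) / 7 = 679.0000 / 7 = 97.0000
UCL_R = D₄·R̄ = 1.924 × 97.0000 = 186.6280

186.63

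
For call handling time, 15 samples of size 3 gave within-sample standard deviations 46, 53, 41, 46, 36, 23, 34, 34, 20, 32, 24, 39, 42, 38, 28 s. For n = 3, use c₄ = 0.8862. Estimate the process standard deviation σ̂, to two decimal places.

s̄ = (46 + 53 + 41 + 46 + 36 + 23 + 34 + 34 + 20 + 32 + 24 + 39 + 42 + 38 + 28) / 15 = 35.7333
σ̂ = s̄ / c₄ = 35.7333 / 0.8862 = 40.3220

40.32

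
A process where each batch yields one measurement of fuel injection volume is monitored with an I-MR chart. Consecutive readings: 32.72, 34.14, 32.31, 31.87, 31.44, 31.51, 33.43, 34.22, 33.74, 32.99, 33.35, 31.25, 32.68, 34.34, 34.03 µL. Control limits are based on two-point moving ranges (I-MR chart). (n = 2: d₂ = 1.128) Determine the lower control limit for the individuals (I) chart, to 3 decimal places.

30.277

X̄ = (32.72 + 34.14 + 32.31 + 31.87 + 31.44 + 31.51 + 33.43 + 34.22 + 33.74 + 32.99 + 33.35 + 31.25 + 32.68 + 34.34 + 34.03) / 15 = 32.9347
Moving ranges: 1.42, 1.83, 0.44, 0.43, 0.07, 1.92, 0.79, 0.48, 0.75, 0.36, 2.10, 1.43, 1.66, 0.31; M̄R̄ = 13.9900 / 14 = 0.9993
LCL = X̄ − 3·M̄R̄/d₂ = 32.9347 − 3 × 0.9993 / 1.128 = 30.2770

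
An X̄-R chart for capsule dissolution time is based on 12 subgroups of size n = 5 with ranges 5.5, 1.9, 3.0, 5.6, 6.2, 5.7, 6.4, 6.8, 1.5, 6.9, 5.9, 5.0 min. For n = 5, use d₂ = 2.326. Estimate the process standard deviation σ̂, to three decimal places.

R̄ = (5.5 + 1.9 + 3.0 + 5.6 + 6.2 + 5.7 + 6.4 + 6.8 + 1.5 + 6.9 + 5.9 + 5.0) / 12 = 5.0333
σ̂ = R̄ / d₂ = 5.0333 / 2.326 = 2.1639

2.164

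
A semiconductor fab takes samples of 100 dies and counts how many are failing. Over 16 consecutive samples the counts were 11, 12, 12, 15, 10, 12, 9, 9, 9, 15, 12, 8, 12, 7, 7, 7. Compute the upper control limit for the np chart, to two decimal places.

p̄ = Σdᵢ / (k·n) = 167 / (16 × 100) = 0.10437
UCL = np̄ + 3·√(np̄(1−p̄)) = 10.4375 + 3 × √(10.4375×0.89563) = 10.4375 + 3 × 3.0575 = 19.6099

19.61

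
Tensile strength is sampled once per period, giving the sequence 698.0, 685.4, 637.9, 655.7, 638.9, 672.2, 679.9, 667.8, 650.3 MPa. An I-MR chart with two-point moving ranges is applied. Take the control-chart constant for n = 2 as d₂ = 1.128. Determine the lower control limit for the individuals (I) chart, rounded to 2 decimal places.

X̄ = (698.0 + 685.4 + 637.9 + 655.7 + 638.9 + 672.2 + 679.9 + 667.8 + 650.3) / 9 = 665.1222
Moving ranges: 12.6, 47.5, 17.8, 16.8, 33.3, 7.7, 12.1, 17.5; M̄R̄ = 165.3000 / 8 = 20.6625
LCL = X̄ − 3·M̄R̄/d₂ = 665.1222 − 3 × 20.6625 / 1.128 = 610.1688

610.17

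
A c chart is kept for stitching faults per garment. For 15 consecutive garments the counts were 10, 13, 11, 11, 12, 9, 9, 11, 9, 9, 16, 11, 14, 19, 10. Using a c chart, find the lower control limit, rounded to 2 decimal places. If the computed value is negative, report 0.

c̄ = (10 + 13 + 11 + 11 + 12 + 9 + 9 + 11 + 9 + 9 + 16 + 11 + 14 + 19 + 10) / 15 = 174 / 15 = 11.6000
LCL = c̄ − 3√c̄ = 11.6000 − 3 × 3.4059 = 1.3824

1.38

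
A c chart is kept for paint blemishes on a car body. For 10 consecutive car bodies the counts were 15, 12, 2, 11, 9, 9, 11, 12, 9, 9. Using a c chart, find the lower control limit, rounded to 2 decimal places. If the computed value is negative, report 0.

c̄ = (15 + 12 + 2 + 11 + 9 + 9 + 11 + 12 + 9 + 9) / 10 = 99 / 10 = 9.9000
LCL = c̄ − 3√c̄ = 9.9000 − 3 × 3.1464 = 0.4607

0.46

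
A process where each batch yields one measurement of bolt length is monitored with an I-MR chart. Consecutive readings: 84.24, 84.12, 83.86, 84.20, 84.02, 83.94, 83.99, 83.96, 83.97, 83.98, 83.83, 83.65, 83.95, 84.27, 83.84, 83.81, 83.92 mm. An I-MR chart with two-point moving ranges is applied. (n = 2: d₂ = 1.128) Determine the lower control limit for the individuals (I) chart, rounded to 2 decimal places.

83.54

X̄ = (84.24 + 84.12 + 83.86 + 84.20 + 84.02 + 83.94 + 83.99 + 83.96 + 83.97 + 83.98 + 83.83 + 83.65 + 83.95 + 84.27 + 83.84 + 83.81 + 83.92) / 17 = 83.9735
Moving ranges: 0.12, 0.26, 0.34, 0.18, 0.08, 0.05, 0.03, 0.01, 0.01, 0.15, 0.18, 0.30, 0.32, 0.43, 0.03, 0.11; M̄R̄ = 2.6000 / 16 = 0.1625
LCL = X̄ − 3·M̄R̄/d₂ = 83.9735 − 3 × 0.1625 / 1.128 = 83.5413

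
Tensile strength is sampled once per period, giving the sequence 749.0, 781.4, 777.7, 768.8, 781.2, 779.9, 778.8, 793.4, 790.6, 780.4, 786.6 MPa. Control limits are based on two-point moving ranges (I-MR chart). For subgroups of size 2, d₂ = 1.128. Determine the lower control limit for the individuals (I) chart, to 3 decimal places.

X̄ = (749.0 + 781.4 + 777.7 + 768.8 + 781.2 + 779.9 + 778.8 + 793.4 + 790.6 + 780.4 + 786.6) / 11 = 778.8909
Moving ranges: 32.4, 3.7, 8.9, 12.4, 1.3, 1.1, 14.6, 2.8, 10.2, 6.2; M̄R̄ = 93.6000 / 10 = 9.3600
LCL = X̄ − 3·M̄R̄/d₂ = 778.8909 − 3 × 9.3600 / 1.128 = 753.9973

753.997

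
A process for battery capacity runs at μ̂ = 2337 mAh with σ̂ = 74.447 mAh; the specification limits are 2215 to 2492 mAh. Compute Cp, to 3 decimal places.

Cp = (USL − LSL) / (6σ̂) = (2492 − 2215) / (6 × 74.447) = 277.0000 / 446.6820 = 0.6201

0.620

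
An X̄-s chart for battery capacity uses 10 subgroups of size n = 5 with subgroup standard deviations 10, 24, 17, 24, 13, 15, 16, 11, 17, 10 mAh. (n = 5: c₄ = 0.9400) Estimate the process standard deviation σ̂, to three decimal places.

16.702

s̄ = (10 + 24 + 17 + 24 + 13 + 15 + 16 + 11 + 17 + 10) / 10 = 15.7000
σ̂ = s̄ / c₄ = 15.7000 / 0.9400 = 16.7021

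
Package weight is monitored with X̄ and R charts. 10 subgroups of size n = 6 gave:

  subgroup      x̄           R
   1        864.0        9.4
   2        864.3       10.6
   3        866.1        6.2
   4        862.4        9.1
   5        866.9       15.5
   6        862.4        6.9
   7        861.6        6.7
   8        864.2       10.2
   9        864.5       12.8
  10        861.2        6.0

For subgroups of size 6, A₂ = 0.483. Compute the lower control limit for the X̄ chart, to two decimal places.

X̄̄ = (864.0 + 864.3 + 866.1 + 862.4 + 866.9 + 862.4 + 861.6 + 864.2 + 864.5 + 861.2) / 10 = 8637.6000 / 10 = 863.7600
R̄ = (9.4 + 10.6 + 6.2 + 9.1 + 15.5 + 6.9 + 6.7 + 10.2 + 12.8 + 6.0) / 10 = 93.4000 / 10 = 9.3400
LCL = X̄̄ − A₂·R̄ = 863.7600 − 0.483 × 9.3400 = 859.2488

859.25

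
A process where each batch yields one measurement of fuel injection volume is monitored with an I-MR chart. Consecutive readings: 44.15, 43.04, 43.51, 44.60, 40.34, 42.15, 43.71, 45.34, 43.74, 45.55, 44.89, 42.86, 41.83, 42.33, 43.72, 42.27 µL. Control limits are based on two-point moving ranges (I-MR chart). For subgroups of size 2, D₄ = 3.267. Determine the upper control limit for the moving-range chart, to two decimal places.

4.88

Moving ranges: 1.11, 0.47, 1.09, 4.26, 1.81, 1.56, 1.63, 1.60, 1.81, 0.66, 2.03, 1.03, 0.50, 1.39, 1.45; M̄R̄ = 22.4000 / 15 = 1.4933
UCL_MR = D₄·M̄R̄ = 3.267 × 1.4933 = 4.8787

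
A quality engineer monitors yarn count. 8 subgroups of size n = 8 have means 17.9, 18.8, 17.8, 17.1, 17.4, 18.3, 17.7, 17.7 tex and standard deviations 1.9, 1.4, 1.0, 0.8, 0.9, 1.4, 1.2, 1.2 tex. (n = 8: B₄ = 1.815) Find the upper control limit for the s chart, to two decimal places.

s̄ = (1.9 + 1.4 + 1.0 + 0.8 + 0.9 + 1.4 + 1.2 + 1.2) / 8 = 1.2250
UCL_s = B₄·s̄ = 1.815 × 1.2250 = 2.2234

2.22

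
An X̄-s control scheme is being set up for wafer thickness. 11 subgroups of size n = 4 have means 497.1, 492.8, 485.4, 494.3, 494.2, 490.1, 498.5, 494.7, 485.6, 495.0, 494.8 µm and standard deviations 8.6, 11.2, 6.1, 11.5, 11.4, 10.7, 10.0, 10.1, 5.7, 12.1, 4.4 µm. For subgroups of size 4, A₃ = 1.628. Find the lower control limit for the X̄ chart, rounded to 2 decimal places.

477.89

X̄̄ = (497.1 + 492.8 + 485.4 + 494.3 + 494.2 + 490.1 + 498.5 + 494.7 + 485.6 + 495.0 + 494.8) / 11 = 492.9545
s̄ = (8.6 + 11.2 + 6.1 + 11.5 + 11.4 + 10.7 + 10.0 + 10.1 + 5.7 + 12.1 + 4.4) / 11 = 9.2545
LCL = X̄̄ − A₃·s̄ = 492.9545 − 1.628 × 9.2545 = 477.8881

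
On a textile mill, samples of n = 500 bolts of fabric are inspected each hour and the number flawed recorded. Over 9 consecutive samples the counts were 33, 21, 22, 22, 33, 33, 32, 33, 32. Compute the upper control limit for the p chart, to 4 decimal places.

0.0894

p̄ = Σdᵢ / (k·n) = 261 / (9 × 500) = 0.05800
UCL = p̄ + 3·√(p̄(1−p̄)/n) = 0.05800 + 3 × √(0.05800×0.94200/500) = 0.05800 + 3 × 0.01045 = 0.08936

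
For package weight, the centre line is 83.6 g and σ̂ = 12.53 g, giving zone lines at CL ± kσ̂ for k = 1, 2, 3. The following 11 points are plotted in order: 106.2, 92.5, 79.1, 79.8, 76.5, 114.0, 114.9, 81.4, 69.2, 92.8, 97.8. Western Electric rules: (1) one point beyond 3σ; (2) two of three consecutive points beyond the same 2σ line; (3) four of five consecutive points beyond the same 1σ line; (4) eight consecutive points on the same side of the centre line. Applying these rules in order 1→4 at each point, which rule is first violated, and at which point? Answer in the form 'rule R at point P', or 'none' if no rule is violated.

Zone of each point (C = within 1σ̂, B = 1σ̂–2σ̂, A = 2σ̂–3σ̂, * = beyond 3σ̂; sign = side of CL): 1:+B, 2:+C, 3:-C, 4:-C, 5:-C, 6:+A, 7:+A, 8:-C, 9:-B, 10:+C, 11:+B
Rule 2 (two of three consecutive points beyond the same 2σ limit) is satisfied at point 7.

rule 2 at point 7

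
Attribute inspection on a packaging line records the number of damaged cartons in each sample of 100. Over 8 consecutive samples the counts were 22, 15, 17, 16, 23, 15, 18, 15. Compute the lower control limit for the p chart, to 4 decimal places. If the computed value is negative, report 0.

0.0619

p̄ = Σdᵢ / (k·n) = 141 / (8 × 100) = 0.17625
LCL = p̄ − 3·√(p̄(1−p̄)/n) = 0.17625 − 3 × 0.03810 = 0.06194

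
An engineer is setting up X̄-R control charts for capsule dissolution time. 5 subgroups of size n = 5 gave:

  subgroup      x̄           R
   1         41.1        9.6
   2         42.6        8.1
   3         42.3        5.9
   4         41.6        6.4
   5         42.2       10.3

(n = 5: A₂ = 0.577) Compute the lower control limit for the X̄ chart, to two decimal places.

37.31

X̄̄ = (41.1 + 42.6 + 42.3 + 41.6 + 42.2) / 5 = 209.8000 / 5 = 41.9600
R̄ = (9.6 + 8.1 + 5.9 + 6.4 + 10.3) / 5 = 40.3000 / 5 = 8.0600
LCL = X̄̄ − A₂·R̄ = 41.9600 − 0.577 × 8.0600 = 37.3094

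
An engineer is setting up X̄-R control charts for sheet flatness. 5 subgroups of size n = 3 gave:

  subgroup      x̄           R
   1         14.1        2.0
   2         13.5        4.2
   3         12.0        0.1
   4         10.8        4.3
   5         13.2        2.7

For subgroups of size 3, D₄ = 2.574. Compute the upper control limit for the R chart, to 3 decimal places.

R̄ = (2.0 + 4.2 + 0.1 + 4.3 + 2.7) / 5 = 13.3000 / 5 = 2.6600
UCL_R = D₄·R̄ = 2.574 × 2.6600 = 6.8468

6.847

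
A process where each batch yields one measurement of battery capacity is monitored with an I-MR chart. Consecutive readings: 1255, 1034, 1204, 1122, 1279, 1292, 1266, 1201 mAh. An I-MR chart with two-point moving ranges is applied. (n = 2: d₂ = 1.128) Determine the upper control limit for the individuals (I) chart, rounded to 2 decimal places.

1485.50

X̄ = (1255 + 1034 + 1204 + 1122 + 1279 + 1292 + 1266 + 1201) / 8 = 1206.6250
Moving ranges: 221, 170, 82, 157, 13, 26, 65; M̄R̄ = 734.0000 / 7 = 104.8571
UCL = X̄ + 3·M̄R̄/d₂ = 1206.6250 + 3 × 104.8571 / 1.128 = 1485.5004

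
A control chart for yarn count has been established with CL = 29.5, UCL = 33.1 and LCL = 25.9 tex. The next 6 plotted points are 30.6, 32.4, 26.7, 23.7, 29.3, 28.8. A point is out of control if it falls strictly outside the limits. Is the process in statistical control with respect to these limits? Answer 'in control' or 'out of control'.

Compare each point to [25.9, 33.1]: sample 4 = 23.7 < LCL.

out of control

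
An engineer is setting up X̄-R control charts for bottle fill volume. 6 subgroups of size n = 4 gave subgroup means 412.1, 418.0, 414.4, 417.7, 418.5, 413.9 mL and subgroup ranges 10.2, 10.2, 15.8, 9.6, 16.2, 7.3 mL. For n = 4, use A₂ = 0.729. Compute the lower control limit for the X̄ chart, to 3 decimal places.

407.347

X̄̄ = (412.1 + 418.0 + 414.4 + 417.7 + 418.5 + 413.9) / 6 = 2494.6000 / 6 = 415.7667
R̄ = (10.2 + 10.2 + 15.8 + 9.6 + 16.2 + 7.3) / 6 = 69.3000 / 6 = 11.5500
LCL = X̄̄ − A₂·R̄ = 415.7667 − 0.729 × 11.5500 = 407.3467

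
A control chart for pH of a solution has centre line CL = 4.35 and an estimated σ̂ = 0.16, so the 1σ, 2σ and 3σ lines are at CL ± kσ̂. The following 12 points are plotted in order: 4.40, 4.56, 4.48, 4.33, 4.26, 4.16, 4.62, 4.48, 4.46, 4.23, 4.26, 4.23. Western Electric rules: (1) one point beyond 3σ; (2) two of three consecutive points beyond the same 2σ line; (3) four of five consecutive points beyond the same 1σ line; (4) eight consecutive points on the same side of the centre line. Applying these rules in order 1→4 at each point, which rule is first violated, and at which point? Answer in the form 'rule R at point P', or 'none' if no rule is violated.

Zone of each point (C = within 1σ̂, B = 1σ̂–2σ̂, A = 2σ̂–3σ̂, * = beyond 3σ̂; sign = side of CL): 1:+C, 2:+B, 3:+C, 4:-C, 5:-C, 6:-B, 7:+B, 8:+C, 9:+C, 10:-C, 11:-C, 12:-C
No rule fires across all 12 points.

none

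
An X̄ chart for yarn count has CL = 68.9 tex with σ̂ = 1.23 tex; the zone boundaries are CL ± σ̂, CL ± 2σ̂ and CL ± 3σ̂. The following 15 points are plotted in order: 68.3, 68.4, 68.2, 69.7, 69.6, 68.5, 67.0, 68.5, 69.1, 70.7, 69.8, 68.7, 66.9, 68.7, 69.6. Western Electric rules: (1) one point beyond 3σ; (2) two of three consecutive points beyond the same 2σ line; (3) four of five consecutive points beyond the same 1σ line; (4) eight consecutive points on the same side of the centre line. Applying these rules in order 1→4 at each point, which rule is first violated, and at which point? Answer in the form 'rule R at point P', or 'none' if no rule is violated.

none

Zone of each point (C = within 1σ̂, B = 1σ̂–2σ̂, A = 2σ̂–3σ̂, * = beyond 3σ̂; sign = side of CL): 1:-C, 2:-C, 3:-C, 4:+C, 5:+C, 6:-C, 7:-B, 8:-C, 9:+C, 10:+B, 11:+C, 12:-C, 13:-B, 14:-C, 15:+C
No rule fires across all 15 points.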